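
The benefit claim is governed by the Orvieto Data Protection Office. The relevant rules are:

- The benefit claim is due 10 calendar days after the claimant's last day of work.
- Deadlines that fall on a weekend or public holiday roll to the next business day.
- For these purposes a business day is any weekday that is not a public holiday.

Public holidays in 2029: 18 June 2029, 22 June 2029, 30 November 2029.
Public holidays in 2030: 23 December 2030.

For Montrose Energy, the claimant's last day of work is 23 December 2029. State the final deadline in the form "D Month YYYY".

From 23 December 2029, 10 calendar days later is 2 January 2030.
2 January 2030 is a Wednesday and not a listed holiday, so it stands.
Deadline: 2 January 2030.

2 January 2030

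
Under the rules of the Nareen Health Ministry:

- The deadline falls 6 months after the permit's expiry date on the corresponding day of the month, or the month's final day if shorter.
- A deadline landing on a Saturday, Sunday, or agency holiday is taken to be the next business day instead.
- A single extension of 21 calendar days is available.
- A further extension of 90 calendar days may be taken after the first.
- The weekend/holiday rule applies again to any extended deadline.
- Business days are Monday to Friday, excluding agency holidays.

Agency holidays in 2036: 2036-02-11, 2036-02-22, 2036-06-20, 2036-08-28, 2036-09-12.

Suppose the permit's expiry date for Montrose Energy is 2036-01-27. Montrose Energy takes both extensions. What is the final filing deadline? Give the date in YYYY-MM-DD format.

6 months after 2036-01-27, on the same day of the month, is 2036-07-27.
2036-07-27 falls on a Sunday. Rolling to the next business day gives 2036-07-28, a Monday.
With the 21-day extension, 2036-07-28 becomes 2036-08-18.
Since 2036-08-18 is a Monday and not a holiday, the date is unchanged.
Applying the 90-calendar-day extension: 2036-08-18 + 90 days = 2036-11-16.
2036-11-16 is a Sunday, so it moves to the next business day, 2036-11-17 (Monday).
Final deadline: 2036-11-17.

2036-11-17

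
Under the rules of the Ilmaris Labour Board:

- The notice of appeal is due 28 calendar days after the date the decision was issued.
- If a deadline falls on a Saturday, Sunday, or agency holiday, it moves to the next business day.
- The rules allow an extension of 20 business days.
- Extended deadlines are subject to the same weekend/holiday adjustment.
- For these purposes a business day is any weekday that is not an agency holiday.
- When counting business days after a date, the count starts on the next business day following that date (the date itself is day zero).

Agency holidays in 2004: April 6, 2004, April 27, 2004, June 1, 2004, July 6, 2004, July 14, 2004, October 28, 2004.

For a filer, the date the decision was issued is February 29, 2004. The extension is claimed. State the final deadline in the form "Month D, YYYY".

April 28, 2004

Adding 28 calendar days to February 29, 2004 gives March 28, 2004.
March 28, 2004 is a Sunday; the next business day is March 29, 2004 (Monday).
The 20-business-day extension runs from March 29, 2004 to April 28, 2004.
April 28, 2004 is a Wednesday and not a listed holiday, so it stands.
So the filing is due April 28, 2004.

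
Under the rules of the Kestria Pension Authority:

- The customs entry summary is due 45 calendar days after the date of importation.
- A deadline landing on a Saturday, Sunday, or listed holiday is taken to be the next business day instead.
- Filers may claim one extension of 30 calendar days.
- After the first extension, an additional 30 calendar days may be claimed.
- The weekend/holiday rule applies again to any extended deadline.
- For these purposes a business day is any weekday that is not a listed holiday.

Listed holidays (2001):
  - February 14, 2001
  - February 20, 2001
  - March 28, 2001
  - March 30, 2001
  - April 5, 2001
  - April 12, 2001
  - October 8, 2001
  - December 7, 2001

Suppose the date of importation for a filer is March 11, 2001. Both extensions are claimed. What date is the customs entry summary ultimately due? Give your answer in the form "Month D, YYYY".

June 25, 2001

From March 11, 2001, 45 calendar days later is April 25, 2001.
April 25, 2001 falls on a Wednesday, which is a business day, so no adjustment is needed.
Applying the 30-calendar-day extension: April 25, 2001 + 30 days = May 25, 2001.
May 25, 2001 (Friday) is already a business day.
With the 30-day extension, May 25, 2001 becomes June 24, 2001.
June 24, 2001 falls on a Sunday. Rolling to the next business day gives June 25, 2001, a Monday.
So the filing is due June 25, 2001.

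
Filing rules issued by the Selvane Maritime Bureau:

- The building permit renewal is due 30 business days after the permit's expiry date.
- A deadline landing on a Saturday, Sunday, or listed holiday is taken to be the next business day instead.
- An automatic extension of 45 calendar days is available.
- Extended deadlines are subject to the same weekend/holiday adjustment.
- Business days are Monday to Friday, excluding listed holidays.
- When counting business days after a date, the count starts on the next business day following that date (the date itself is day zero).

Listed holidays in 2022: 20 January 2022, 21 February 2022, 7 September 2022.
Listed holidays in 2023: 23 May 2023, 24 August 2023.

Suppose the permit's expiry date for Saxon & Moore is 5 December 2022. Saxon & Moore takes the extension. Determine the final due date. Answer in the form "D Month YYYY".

Starting the day after 5 December 2022 and counting 30 business days lands on 16 January 2023.
16 January 2023 falls on a Monday, which is a business day, so no adjustment is needed.
With the 45-day extension, 16 January 2023 becomes 2 March 2023.
2 March 2023 (Thursday) is already a business day.
Deadline: 2 March 2023.

2 March 2023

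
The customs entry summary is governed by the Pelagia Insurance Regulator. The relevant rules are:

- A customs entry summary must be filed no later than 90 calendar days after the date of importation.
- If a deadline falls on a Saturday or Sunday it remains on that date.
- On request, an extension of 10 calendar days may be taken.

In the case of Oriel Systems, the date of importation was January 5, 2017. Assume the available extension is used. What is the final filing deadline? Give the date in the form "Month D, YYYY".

From January 5, 2017, 90 calendar days later is April 5, 2017.
April 5, 2017 falls on a Wednesday. The rules make no weekend/holiday allowance, so it remains April 5, 2017.
The 10-calendar-day extension moves the deadline from April 5, 2017 to April 15, 2017.
April 15, 2017 is a Saturday; no weekend or holiday adjustment applies.
The final due date is April 15, 2017.

April 15, 2017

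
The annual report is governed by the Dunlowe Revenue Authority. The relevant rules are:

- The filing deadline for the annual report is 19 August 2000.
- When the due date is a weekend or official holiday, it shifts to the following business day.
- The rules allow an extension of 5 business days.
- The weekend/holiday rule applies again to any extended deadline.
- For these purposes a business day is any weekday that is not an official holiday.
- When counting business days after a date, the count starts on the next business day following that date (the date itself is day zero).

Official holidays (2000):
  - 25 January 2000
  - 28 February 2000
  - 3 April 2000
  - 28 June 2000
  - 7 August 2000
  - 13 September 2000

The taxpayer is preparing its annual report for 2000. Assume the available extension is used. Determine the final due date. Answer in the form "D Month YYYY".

28 August 2000

The statutory due date is 19 August 2000.
19 August 2000 is a Saturday, so it moves to the next business day, 21 August 2000 (Monday).
Counting 5 further business days from 21 August 2000 reaches 28 August 2000.
Since 28 August 2000 is a Monday and not a holiday, the date is unchanged.
The final due date is 28 August 2000.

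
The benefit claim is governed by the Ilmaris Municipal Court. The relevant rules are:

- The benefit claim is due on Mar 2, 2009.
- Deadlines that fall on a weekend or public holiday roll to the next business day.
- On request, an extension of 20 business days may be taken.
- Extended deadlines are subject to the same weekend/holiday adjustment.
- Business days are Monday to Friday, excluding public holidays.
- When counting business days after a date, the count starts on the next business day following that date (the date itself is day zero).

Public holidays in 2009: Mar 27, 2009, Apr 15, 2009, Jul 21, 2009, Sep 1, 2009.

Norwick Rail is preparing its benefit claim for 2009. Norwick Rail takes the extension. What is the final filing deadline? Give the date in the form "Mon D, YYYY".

Mar 31, 2009

Start from the fixed due date, Mar 2, 2009.
Since Mar 2, 2009 is a Monday and not a holiday, the date is unchanged.
The 20-business-day extension runs from Mar 2, 2009 to Mar 31, 2009.
Mar 31, 2009 (Tuesday) is already a business day.
Final deadline: Mar 31, 2009.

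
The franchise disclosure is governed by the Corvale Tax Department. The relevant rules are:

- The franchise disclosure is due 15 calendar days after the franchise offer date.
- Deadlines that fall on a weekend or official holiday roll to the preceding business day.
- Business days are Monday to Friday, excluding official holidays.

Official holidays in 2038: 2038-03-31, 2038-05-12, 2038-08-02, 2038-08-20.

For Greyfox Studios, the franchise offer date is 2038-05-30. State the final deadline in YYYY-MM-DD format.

Adding 15 calendar days to 2038-05-30 gives 2038-06-14.
2038-06-14 (Monday) is already a business day.
So the filing is due 2038-06-14.

2038-06-14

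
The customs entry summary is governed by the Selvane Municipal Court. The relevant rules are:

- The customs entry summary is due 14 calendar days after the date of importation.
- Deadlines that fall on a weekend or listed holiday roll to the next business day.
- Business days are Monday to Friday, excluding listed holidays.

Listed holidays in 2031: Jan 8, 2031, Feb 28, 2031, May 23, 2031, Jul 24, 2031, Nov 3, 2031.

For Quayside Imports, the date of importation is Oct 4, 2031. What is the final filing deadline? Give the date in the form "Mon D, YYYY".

Oct 20, 2031

Adding 14 calendar days to Oct 4, 2031 gives Oct 18, 2031.
Oct 18, 2031 is a Saturday; the next business day is Oct 20, 2031 (Monday).
Deadline: Oct 20, 2031.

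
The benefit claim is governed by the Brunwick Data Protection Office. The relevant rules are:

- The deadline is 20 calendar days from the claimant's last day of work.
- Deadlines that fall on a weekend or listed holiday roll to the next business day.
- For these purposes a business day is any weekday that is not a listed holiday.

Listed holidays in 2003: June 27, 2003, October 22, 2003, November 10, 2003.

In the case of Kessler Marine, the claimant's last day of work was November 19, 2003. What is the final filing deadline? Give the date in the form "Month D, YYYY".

From November 19, 2003, 20 calendar days later is December 9, 2003.
December 9, 2003 falls on a Tuesday, which is a business day, so no adjustment is needed.
So the filing is due December 9, 2003.

December 9, 2003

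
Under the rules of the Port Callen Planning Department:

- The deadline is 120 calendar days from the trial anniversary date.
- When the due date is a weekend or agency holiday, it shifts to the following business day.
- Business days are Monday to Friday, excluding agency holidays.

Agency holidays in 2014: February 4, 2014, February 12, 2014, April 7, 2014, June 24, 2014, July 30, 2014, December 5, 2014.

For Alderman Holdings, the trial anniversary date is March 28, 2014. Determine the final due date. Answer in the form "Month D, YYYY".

From March 28, 2014, 120 calendar days later is July 26, 2014.
July 26, 2014 is a Saturday, so it moves to the next business day, July 28, 2014 (Monday).
So the filing is due July 28, 2014.

July 28, 2014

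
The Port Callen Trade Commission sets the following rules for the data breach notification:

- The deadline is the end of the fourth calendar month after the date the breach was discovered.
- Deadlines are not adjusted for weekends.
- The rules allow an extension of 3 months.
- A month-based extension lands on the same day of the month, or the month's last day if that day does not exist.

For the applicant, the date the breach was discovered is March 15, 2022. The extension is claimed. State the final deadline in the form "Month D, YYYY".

4 months after March 15, 2022 is July 2022; that month ends on July 31, 2022.
No adjustment is made for weekends or holidays, so July 31, 2022 stands.
Add 3 months to July 31, 2022: October 31, 2022.
October 31, 2022 falls on a Monday. The rules make no weekend/holiday allowance, so it remains October 31, 2022.
Deadline: October 31, 2022.

October 31, 2022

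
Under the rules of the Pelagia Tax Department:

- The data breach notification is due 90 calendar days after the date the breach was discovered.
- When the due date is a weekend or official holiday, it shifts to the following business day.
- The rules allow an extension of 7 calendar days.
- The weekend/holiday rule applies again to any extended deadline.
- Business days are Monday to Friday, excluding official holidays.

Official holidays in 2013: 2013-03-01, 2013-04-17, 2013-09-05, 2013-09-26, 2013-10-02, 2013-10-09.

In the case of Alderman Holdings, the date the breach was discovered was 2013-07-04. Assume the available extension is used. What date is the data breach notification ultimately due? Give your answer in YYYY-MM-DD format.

2013-10-10

From 2013-07-04, 90 calendar days later is 2013-10-02.
Because 2013-10-02 is a listed holiday, the deadline becomes 2013-10-03 (Thursday).
The 7-calendar-day extension moves the deadline from 2013-10-03 to 2013-10-10.
Since 2013-10-10 is a Thursday and not a holiday, the date is unchanged.
Deadline: 2013-10-10.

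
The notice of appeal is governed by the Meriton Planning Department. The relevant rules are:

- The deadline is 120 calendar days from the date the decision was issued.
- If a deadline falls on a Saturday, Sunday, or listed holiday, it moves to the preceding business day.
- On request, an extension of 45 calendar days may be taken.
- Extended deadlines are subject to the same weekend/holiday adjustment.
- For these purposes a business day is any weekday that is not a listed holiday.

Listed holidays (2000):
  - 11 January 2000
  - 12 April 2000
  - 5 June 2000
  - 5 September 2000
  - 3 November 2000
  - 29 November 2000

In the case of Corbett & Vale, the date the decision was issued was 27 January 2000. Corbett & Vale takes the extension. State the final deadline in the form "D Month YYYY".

120 calendar days after 27 January 2000 is 26 May 2000.
26 May 2000 is a Friday and not a listed holiday, so it stands.
The 45-calendar-day extension moves the deadline from 26 May 2000 to 10 July 2000.
10 July 2000 is a Monday and not a listed holiday, so it stands.
Deadline: 10 July 2000.

10 July 2000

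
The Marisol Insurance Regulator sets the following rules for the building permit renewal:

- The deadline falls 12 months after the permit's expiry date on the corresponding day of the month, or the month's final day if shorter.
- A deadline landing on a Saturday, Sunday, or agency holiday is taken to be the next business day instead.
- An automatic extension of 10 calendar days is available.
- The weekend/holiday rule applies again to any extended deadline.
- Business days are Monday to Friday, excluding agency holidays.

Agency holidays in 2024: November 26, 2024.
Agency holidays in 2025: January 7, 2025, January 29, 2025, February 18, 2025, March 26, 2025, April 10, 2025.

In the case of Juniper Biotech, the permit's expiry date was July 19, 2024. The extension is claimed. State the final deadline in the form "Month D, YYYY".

July 31, 2025

12 months from July 19, 2024 is July 19, 2025.
July 19, 2025 is a Saturday, so it moves to the next business day, July 21, 2025 (Monday).
With the 10-day extension, July 21, 2025 becomes July 31, 2025.
Since July 31, 2025 is a Thursday and not a holiday, the date is unchanged.
Deadline: July 31, 2025.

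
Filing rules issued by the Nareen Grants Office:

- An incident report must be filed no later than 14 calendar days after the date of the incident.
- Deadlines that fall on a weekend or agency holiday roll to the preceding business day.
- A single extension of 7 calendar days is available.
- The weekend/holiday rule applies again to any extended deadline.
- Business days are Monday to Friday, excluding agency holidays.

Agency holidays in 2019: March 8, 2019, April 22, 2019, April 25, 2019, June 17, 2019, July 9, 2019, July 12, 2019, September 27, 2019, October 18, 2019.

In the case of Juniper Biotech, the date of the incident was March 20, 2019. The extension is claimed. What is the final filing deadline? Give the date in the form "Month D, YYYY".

Adding 14 calendar days to March 20, 2019 gives April 3, 2019.
Since April 3, 2019 is a Wednesday and not a holiday, the date is unchanged.
Applying the 7-calendar-day extension: April 3, 2019 + 7 days = April 10, 2019.
April 10, 2019 falls on a Wednesday, which is a business day, so no adjustment is needed.
Final deadline: April 10, 2019.

April 10, 2019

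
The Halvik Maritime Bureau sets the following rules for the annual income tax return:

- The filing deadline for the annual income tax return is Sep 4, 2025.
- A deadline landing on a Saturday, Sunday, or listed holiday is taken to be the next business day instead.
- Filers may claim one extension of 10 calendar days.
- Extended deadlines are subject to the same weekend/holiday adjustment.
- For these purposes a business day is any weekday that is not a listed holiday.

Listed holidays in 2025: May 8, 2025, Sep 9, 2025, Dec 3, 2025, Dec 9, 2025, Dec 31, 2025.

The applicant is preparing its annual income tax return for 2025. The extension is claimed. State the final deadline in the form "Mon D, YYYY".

Sep 15, 2025

The stated deadline is Sep 4, 2025.
Sep 4, 2025 (Thursday) is already a business day.
Add the 10 calendar-day extension to Sep 4, 2025: Sep 14, 2025.
Sep 14, 2025 is a Sunday, so it moves to the next business day, Sep 15, 2025 (Monday).
So the filing is due Sep 15, 2025.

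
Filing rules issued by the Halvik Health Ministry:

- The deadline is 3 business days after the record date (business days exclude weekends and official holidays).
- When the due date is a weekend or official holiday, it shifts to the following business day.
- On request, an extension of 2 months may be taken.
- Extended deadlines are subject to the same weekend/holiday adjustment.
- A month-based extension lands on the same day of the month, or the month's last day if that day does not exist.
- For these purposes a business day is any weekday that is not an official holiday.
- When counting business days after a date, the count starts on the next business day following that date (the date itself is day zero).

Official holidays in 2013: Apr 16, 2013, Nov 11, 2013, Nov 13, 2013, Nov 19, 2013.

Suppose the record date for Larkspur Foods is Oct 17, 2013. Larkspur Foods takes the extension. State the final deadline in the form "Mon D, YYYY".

Counting 3 business days after Oct 17, 2013 (skipping weekends and listed holidays) reaches Oct 22, 2013.
Since Oct 22, 2013 is a Tuesday and not a holiday, the date is unchanged.
The 2 months extension carries Oct 22, 2013 to Dec 22, 2013.
Dec 22, 2013 is a Sunday; the next business day is Dec 23, 2013 (Monday).
Deadline: Dec 23, 2013.

Dec 23, 2013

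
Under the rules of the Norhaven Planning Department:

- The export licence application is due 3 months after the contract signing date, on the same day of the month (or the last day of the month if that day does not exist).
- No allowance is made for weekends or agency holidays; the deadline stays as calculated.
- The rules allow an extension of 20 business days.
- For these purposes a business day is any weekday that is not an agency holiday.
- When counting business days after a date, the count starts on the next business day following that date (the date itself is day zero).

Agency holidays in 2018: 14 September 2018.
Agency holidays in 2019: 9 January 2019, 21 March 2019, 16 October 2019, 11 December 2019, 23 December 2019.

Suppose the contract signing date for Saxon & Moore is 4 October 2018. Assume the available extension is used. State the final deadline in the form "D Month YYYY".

4 February 2019

3 months from 4 October 2018 is 4 January 2019.
No adjustment is made for weekends or holidays, so 4 January 2019 stands.
Counting 20 further business days from 4 January 2019 reaches 4 February 2019.
4 February 2019 is a Monday; no weekend or holiday adjustment applies.
The final due date is 4 February 2019.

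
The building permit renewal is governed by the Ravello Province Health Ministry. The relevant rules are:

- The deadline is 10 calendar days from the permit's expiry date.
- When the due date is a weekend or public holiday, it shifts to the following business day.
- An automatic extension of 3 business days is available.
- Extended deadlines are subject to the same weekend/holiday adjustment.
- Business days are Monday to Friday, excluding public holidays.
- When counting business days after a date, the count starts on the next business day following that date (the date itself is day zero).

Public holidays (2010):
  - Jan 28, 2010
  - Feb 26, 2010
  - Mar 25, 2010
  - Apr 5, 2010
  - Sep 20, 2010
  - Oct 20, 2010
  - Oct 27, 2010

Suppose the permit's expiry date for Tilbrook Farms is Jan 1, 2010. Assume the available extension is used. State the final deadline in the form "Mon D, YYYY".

Jan 14, 2010

10 calendar days after Jan 1, 2010 is Jan 11, 2010.
Jan 11, 2010 (Monday) is already a business day.
Counting 3 further business days from Jan 11, 2010 reaches Jan 14, 2010.
Jan 14, 2010 falls on a Thursday, which is a business day, so no adjustment is needed.
The final due date is Jan 14, 2010.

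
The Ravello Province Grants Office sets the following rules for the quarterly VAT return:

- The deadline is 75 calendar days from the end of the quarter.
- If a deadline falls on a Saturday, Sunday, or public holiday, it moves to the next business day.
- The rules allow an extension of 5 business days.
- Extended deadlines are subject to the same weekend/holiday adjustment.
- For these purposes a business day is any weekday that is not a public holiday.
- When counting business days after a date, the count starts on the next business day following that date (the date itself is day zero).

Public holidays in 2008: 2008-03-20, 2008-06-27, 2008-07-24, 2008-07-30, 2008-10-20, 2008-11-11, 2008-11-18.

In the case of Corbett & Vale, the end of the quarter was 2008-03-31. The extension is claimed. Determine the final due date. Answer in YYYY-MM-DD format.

2008-06-23

Adding 75 calendar days to 2008-03-31 gives 2008-06-14.
Because 2008-06-14 is a Saturday, the deadline becomes 2008-06-16 (Monday).
Applying the 5-business-day extension: 5 business days after 2008-06-16 is 2008-06-23.
2008-06-23 is a Monday and not a listed holiday, so it stands.
So the filing is due 2008-06-23.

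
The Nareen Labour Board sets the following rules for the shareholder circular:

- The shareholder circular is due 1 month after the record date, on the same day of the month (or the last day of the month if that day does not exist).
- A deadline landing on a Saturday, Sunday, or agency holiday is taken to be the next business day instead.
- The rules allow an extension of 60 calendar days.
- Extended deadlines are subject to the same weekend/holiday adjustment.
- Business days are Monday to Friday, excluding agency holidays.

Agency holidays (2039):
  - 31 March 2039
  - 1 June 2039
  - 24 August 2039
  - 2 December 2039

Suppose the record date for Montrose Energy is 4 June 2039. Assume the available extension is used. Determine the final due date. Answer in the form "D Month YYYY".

2 September 2039

Moving 1 month forward from 4 June 2039 on the corresponding day gives 4 July 2039.
4 July 2039 (Monday) is already a business day.
With the 60-day extension, 4 July 2039 becomes 2 September 2039.
2 September 2039 (Friday) is already a business day.
Deadline: 2 September 2039.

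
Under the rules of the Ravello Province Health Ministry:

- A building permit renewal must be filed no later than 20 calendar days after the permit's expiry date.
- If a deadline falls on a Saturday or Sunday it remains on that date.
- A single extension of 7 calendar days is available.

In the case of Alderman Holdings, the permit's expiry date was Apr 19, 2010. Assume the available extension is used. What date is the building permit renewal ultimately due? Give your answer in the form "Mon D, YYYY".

May 16, 2010

From Apr 19, 2010, 20 calendar days later is May 9, 2010.
May 9, 2010 falls on a Sunday. The rules make no weekend/holiday allowance, so it remains May 9, 2010.
The 7-calendar-day extension moves the deadline from May 9, 2010 to May 16, 2010.
May 16, 2010 falls on a Sunday. The rules make no weekend/holiday allowance, so it remains May 16, 2010.
Final deadline: May 16, 2010.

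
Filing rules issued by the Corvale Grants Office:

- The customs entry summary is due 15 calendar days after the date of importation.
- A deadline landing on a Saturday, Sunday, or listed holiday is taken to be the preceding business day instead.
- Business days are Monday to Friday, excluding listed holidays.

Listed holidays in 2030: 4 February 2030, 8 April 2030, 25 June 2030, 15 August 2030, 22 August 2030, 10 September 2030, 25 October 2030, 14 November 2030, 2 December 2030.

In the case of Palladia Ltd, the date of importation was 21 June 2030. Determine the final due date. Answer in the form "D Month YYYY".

5 July 2030

15 calendar days after 21 June 2030 is 6 July 2030.
6 July 2030 is a Saturday; the preceding business day is 5 July 2030 (Friday).
The final due date is 5 July 2030.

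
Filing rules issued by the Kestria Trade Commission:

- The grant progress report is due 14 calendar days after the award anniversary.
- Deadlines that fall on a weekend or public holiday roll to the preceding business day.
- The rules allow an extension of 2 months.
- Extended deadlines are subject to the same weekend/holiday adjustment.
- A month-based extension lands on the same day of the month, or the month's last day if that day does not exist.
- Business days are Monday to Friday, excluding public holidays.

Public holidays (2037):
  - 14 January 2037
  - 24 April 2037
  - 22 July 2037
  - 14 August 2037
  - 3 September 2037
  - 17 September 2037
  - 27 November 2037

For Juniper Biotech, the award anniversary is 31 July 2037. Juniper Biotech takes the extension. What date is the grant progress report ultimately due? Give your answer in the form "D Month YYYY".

Trigger date 31 July 2037 + 14 calendar days = 14 August 2037.
14 August 2037 is a listed holiday; the preceding business day is 13 August 2037 (Thursday).
Add 2 months to 13 August 2037: 13 October 2037.
13 October 2037 (Tuesday) is already a business day.
Final deadline: 13 October 2037.

13 October 2037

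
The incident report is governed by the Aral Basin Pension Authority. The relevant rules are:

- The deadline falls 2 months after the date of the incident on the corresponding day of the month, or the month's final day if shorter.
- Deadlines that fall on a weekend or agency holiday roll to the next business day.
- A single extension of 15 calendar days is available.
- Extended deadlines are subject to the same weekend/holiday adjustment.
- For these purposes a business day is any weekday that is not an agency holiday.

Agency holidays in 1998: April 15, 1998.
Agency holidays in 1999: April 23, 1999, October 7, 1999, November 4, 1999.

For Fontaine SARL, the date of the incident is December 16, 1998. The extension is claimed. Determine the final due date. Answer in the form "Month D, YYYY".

2 months after December 16, 1998, on the same day of the month, is February 16, 1999.
Since February 16, 1999 is a Tuesday and not a holiday, the date is unchanged.
The 15-calendar-day extension moves the deadline from February 16, 1999 to March 3, 1999.
March 3, 1999 is a Wednesday and not a listed holiday, so it stands.
The final due date is March 3, 1999.

March 3, 1999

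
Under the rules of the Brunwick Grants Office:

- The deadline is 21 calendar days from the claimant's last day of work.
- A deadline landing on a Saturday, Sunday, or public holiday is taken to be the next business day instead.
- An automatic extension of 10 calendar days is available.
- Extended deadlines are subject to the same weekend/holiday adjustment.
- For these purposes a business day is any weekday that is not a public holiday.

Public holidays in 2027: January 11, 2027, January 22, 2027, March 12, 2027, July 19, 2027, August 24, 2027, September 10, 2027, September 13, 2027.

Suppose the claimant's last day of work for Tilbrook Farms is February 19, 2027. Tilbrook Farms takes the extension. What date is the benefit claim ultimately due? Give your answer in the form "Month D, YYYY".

Trigger date February 19, 2027 + 21 calendar days = March 12, 2027.
March 12, 2027 is a listed holiday, so it moves to the next business day, March 15, 2027 (Monday).
The 10-calendar-day extension moves the deadline from March 15, 2027 to March 25, 2027.
March 25, 2027 (Thursday) is already a business day.
Final deadline: March 25, 2027.

March 25, 2027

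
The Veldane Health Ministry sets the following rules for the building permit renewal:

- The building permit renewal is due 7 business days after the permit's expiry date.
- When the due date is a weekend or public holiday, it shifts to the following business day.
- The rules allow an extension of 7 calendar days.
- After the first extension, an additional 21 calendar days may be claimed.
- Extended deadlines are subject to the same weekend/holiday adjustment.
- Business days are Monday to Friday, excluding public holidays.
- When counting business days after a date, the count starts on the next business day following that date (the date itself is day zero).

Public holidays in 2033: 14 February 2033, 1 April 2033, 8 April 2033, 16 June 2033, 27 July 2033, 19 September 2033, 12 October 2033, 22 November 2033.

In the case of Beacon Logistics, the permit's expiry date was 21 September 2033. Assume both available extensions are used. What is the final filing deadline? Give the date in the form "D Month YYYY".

28 October 2033

Starting the day after 21 September 2033 and counting 7 business days lands on 30 September 2033.
30 September 2033 is a Friday and not a listed holiday, so it stands.
With the 7-day extension, 30 September 2033 becomes 7 October 2033.
7 October 2033 is a Friday and not a listed holiday, so it stands.
With the 21-day extension, 7 October 2033 becomes 28 October 2033.
Since 28 October 2033 is a Friday and not a holiday, the date is unchanged.
The final due date is 28 October 2033.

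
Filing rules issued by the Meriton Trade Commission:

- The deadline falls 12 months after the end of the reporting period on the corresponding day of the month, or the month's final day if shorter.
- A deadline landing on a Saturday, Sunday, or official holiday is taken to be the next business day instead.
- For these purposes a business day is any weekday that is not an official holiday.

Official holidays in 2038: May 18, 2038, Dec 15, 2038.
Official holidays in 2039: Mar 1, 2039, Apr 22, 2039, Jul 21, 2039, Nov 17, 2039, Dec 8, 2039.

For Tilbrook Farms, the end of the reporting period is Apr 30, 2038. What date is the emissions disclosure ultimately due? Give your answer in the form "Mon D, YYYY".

12 months after Apr 30, 2038, on the same day of the month, is Apr 30, 2039.
Apr 30, 2039 falls on a Saturday. Rolling to the next business day gives May 2, 2039, a Monday.
So the filing is due May 2, 2039.

May 2, 2039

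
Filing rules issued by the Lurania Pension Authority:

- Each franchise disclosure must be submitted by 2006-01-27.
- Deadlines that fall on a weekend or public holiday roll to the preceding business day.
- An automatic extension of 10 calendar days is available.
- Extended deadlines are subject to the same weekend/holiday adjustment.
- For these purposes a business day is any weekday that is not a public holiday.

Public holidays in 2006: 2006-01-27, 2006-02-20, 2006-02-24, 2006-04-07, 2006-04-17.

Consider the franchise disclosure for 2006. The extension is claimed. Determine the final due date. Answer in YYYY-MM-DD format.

2006-02-03

Start from the fixed due date, 2006-01-27.
2006-01-27 is a listed holiday, so it moves to the preceding business day, 2006-01-26 (Thursday).
Add the 10 calendar-day extension to 2006-01-26: 2006-02-05.
Because 2006-02-05 is a Sunday, the deadline becomes 2006-02-03 (Friday).
So the filing is due 2006-02-03.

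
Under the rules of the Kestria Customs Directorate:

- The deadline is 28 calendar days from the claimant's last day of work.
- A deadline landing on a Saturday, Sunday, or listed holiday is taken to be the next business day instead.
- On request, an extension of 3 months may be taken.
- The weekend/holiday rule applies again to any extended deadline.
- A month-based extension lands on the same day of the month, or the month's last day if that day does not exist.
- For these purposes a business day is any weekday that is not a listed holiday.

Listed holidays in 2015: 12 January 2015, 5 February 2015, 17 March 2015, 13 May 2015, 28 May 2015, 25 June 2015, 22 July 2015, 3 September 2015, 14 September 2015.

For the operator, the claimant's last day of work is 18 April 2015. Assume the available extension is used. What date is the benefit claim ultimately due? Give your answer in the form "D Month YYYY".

18 August 2015

Trigger date 18 April 2015 + 28 calendar days = 16 May 2015.
16 May 2015 falls on a Saturday. Rolling to the next business day gives 18 May 2015, a Monday.
Add 3 months to 18 May 2015: 18 August 2015.
18 August 2015 (Tuesday) is already a business day.
Final deadline: 18 August 2015.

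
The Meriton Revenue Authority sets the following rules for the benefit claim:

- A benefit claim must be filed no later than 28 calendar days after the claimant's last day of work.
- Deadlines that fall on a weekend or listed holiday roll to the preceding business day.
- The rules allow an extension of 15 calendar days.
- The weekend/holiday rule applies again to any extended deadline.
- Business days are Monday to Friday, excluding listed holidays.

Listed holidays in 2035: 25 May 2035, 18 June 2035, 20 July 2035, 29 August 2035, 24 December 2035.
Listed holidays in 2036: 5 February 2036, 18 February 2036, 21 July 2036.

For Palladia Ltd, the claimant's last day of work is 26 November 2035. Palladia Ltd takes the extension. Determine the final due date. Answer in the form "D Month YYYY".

Adding 28 calendar days to 26 November 2035 gives 24 December 2035.
24 December 2035 is a listed holiday, so it moves to the preceding business day, 21 December 2035 (Friday).
With the 15-day extension, 21 December 2035 becomes 5 January 2036.
Because 5 January 2036 is a Saturday, the deadline becomes 4 January 2036 (Friday).
Final deadline: 4 January 2036.

4 January 2036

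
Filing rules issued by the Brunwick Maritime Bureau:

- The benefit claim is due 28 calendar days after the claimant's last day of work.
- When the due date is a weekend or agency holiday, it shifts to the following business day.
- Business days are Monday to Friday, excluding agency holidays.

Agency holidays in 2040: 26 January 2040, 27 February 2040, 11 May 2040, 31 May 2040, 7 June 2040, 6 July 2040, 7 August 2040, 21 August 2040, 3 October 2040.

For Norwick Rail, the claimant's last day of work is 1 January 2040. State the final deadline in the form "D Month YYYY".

28 calendar days after 1 January 2040 is 29 January 2040.
29 January 2040 falls on a Sunday. Rolling to the next business day gives 30 January 2040, a Monday.
Final deadline: 30 January 2040.

30 January 2040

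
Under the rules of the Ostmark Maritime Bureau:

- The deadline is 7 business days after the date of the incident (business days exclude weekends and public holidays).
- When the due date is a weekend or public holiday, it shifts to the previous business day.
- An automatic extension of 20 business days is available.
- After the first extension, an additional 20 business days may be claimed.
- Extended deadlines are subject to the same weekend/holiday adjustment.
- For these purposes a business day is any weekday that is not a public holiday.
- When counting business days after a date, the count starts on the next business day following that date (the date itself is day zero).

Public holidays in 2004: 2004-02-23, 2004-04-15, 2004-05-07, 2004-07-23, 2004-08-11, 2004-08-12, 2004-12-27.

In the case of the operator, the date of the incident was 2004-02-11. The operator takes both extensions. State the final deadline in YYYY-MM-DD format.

7 business days after 2004-02-11, excluding weekends and holidays, is 2004-02-20.
2004-02-20 (Friday) is already a business day.
Counting 20 further business days from 2004-02-20 reaches 2004-03-22.
2004-03-22 is a Monday and not a listed holiday, so it stands.
Counting 20 further business days from 2004-03-22 reaches 2004-04-20.
2004-04-20 is a Tuesday and not a listed holiday, so it stands.
The final due date is 2004-04-20.

2004-04-20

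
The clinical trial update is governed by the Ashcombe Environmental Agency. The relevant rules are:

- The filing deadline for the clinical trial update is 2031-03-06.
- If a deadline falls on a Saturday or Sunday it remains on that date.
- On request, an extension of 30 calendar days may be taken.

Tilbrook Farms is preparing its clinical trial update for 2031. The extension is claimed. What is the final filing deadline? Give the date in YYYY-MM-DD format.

2031-04-05

The stated deadline is 2031-03-06.
No adjustment is made for weekends or holidays, so 2031-03-06 stands.
Add the 30 calendar-day extension to 2031-03-06: 2031-04-05.
No adjustment is made for weekends or holidays, so 2031-04-05 stands.
Deadline: 2031-04-05.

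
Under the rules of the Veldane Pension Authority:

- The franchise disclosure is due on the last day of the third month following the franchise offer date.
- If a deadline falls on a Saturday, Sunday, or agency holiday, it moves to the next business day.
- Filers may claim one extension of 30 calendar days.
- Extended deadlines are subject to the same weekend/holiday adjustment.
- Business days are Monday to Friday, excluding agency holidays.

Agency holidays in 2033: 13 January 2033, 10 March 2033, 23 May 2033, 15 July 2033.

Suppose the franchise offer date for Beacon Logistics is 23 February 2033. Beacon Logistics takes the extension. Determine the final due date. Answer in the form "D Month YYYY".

3 months after 23 February 2033 is May 2033; that month ends on 31 May 2033.
31 May 2033 (Tuesday) is already a business day.
Applying the 30-calendar-day extension: 31 May 2033 + 30 days = 30 June 2033.
30 June 2033 (Thursday) is already a business day.
Deadline: 30 June 2033.

30 June 2033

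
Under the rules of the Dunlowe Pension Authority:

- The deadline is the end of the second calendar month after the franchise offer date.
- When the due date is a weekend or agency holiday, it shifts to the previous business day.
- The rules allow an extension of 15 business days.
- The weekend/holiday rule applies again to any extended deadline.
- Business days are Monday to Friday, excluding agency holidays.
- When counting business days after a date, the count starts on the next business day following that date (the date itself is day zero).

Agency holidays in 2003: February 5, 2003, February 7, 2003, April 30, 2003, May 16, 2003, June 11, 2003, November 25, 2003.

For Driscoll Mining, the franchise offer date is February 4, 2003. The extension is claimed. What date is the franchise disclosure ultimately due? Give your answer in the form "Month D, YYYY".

2 months after February 4, 2003 falls in April 2003; the last day of that month is April 30, 2003.
April 30, 2003 is a listed holiday, so it moves to the preceding business day, April 29, 2003 (Tuesday).
The 15-business-day extension runs from April 29, 2003 to May 22, 2003.
May 22, 2003 (Thursday) is already a business day.
The final due date is May 22, 2003.

May 22, 2003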